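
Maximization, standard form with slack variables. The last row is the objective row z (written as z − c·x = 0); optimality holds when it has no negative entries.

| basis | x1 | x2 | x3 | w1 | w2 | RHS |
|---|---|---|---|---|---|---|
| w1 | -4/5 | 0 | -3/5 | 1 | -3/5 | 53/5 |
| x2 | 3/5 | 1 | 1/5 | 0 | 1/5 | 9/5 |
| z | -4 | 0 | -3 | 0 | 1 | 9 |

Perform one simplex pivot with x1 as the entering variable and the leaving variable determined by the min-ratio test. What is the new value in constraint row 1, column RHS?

Ratio test on column x1 — row 1: entry -4/5 ≤ 0; row 2: (9/5)/(3/5) = 3. Minimum is 3 at row 2 (x2 leaves); pivot element 3/5.
Divide row 2 by 3/5; eliminate column x1 from the other rows.
Row 1 update in column RHS: 53/5 − (-4/5)·3 = 13.

13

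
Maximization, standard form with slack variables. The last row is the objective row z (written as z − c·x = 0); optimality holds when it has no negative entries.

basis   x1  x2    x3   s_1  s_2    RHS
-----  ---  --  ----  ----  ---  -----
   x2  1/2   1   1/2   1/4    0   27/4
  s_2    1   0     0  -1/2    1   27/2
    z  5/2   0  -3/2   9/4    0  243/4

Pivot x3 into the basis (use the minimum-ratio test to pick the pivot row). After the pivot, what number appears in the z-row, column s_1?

3

Ratio test on column x3 — row 1: (27/4)/(1/2) = 27/2; row 2: entry 0 ≤ 0. Minimum is 27/2 at row 1 (x2 leaves); pivot element 1/2.
Divide row 1 by 1/2; eliminate column x3 from the other rows.
z-row update in column s_1: 9/4 − (-3/2)·(1/2) = 3.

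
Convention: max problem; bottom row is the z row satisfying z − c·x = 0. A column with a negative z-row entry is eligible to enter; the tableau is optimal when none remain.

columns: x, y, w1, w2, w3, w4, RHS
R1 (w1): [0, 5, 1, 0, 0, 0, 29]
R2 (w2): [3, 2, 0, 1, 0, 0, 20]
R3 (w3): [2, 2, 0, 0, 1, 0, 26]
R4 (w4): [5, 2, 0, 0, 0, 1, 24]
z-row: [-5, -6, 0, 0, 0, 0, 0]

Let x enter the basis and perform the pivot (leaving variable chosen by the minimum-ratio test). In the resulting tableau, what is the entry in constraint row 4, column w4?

1/5

Ratio test on column x — row 1: entry 0 ≤ 0; row 2: 20/3 = 20/3; row 3: 26/2 = 13; row 4: 24/5 = 24/5. Minimum is 24/5 at row 4 (w4 leaves); pivot element 5.
Divide row 4 by 5; eliminate column x from the other rows.
In the new row 4, the w4 entry is the old entry divided by the pivot: 1/5 = 1/5.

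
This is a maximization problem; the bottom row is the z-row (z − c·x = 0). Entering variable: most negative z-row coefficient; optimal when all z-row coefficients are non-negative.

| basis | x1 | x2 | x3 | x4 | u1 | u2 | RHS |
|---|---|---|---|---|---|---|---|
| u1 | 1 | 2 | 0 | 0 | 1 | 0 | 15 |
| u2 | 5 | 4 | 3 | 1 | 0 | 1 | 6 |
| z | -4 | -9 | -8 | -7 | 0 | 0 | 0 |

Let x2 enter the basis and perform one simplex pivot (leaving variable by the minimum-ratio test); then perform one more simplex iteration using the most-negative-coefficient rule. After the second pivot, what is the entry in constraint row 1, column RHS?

Ratio test on column x2 — row 1: 15/2 = 15/2; row 2: 6/4 = 3/2. Minimum is 3/2 at row 2 (u2 leaves); pivot element 4.
Divide row 2 by 4; eliminate column x2 from the other rows.
Second iteration: most negative z-row entry is -19/4 in column x4, so x4 enters.
Ratio test on column x4 — row 1: entry -1/2 ≤ 0; row 2: (3/2)/(1/4) = 6. Minimum is 6 at row 2 (x2 leaves); pivot element 1/4.
Divide row 2 by 1/4; eliminate column x4 from the other rows.
After both pivots, the entry at constraint row 1, column RHS is 15.

15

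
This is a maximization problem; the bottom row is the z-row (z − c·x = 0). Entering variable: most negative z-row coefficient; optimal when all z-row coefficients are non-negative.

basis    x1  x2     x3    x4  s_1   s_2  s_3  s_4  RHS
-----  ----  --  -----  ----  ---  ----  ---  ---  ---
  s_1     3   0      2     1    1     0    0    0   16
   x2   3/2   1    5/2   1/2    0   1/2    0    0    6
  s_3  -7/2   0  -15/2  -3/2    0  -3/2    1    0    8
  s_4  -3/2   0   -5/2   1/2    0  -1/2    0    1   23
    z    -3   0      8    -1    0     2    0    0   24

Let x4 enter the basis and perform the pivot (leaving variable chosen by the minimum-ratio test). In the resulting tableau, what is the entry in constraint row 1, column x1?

0

Ratio test on column x4 — row 1: 16/1 = 16; row 2: 6/(1/2) = 12; row 3: entry -3/2 ≤ 0; row 4: 23/(1/2) = 46. Minimum is 12 at row 2 (x2 leaves); pivot element 1/2.
Divide row 2 by 1/2; eliminate column x4 from the other rows.
Row 1 update in column x1: 3 − 1·3 = 0.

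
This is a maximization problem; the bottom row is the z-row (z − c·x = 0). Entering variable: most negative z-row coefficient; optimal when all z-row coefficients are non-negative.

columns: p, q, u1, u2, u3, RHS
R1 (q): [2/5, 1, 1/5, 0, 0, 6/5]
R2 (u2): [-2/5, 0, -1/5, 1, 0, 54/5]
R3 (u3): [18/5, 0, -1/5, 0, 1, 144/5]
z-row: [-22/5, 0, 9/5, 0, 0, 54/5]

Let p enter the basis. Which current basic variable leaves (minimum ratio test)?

q

Column p entries and ratios — q: (6/5)/(2/5) = 3; u2: -2/5 ≤ 0, skip; u3: (144/5)/(18/5) = 8.
Smallest ratio is 3 in the row of q, so q leaves.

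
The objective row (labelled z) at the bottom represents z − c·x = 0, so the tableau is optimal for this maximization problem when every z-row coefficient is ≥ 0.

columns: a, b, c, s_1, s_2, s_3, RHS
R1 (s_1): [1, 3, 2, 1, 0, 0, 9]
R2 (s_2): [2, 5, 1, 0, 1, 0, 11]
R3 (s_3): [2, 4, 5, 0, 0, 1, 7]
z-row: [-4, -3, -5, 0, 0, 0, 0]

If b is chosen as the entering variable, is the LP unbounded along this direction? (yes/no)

no

Column b has positive entries in row(s) 1, 2, 3, so the ratio test bounds it — not unbounded.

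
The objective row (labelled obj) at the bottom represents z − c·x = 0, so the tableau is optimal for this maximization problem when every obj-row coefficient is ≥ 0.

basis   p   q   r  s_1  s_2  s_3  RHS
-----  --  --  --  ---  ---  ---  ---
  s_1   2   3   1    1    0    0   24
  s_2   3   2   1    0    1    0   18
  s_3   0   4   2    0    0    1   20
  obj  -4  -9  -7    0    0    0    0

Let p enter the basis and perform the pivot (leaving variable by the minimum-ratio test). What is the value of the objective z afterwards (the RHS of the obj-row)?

24

Ratio test on column p — row 1: 24/2 = 12; row 2: 18/3 = 6; row 3: entry 0 ≤ 0. Minimum is 6 at row 2 (s_2 leaves); pivot element 3.
Pivot on row 2; the obj-row RHS becomes 0 − (-4)·6 = 24.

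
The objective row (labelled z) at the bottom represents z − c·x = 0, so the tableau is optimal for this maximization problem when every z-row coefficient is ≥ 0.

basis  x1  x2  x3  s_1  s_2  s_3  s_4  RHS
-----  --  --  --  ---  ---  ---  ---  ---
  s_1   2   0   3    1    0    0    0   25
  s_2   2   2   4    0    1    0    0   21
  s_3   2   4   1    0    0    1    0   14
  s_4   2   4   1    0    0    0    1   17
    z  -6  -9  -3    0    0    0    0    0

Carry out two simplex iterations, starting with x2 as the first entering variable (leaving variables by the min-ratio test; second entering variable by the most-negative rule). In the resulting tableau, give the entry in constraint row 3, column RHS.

7

Ratio test on column x2 — row 1: entry 0 ≤ 0; row 2: 21/2 = 21/2; row 3: 14/4 = 7/2; row 4: 17/4 = 17/4. Minimum is 7/2 at row 3 (s_3 leaves); pivot element 4.
Divide row 3 by 4; eliminate column x2 from the other rows.
Second iteration: most negative z-row entry is -3/2 in column x1, so x1 enters.
Ratio test on column x1 — row 1: 25/2 = 25/2; row 2: 14/1 = 14; row 3: (7/2)/(1/2) = 7; row 4: entry 0 ≤ 0. Minimum is 7 at row 3 (x2 leaves); pivot element 1/2.
Divide row 3 by 1/2; eliminate column x1 from the other rows.
After both pivots, the entry at constraint row 3, column RHS is 7.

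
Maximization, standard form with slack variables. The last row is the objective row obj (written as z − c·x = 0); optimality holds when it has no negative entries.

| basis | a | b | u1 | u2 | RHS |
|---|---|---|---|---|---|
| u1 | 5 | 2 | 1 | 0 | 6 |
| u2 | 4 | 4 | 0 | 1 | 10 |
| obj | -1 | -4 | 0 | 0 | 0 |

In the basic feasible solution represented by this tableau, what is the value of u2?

u2 is basic (row 2); its value is the RHS of that row, 10.

10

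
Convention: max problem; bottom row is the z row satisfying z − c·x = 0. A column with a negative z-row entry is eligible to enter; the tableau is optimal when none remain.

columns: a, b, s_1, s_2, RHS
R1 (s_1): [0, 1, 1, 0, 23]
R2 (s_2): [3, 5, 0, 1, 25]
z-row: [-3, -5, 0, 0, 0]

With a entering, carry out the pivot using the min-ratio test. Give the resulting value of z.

Ratio test on column a — row 1: entry 0 ≤ 0; row 2: 25/3 = 25/3. Minimum is 25/3 at row 2 (s_2 leaves); pivot element 3.
Pivot on row 2; the z-row RHS becomes 0 − (-3)·(25/3) = 25.

25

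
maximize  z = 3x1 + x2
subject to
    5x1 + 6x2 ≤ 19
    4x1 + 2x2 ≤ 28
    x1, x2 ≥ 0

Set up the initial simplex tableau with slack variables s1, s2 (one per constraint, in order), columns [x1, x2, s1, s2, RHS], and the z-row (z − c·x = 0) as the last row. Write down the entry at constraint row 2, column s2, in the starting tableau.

1

Slack s2 belongs to constraint 2; its column is the unit vector e_2, so the entry in row 2 is 1.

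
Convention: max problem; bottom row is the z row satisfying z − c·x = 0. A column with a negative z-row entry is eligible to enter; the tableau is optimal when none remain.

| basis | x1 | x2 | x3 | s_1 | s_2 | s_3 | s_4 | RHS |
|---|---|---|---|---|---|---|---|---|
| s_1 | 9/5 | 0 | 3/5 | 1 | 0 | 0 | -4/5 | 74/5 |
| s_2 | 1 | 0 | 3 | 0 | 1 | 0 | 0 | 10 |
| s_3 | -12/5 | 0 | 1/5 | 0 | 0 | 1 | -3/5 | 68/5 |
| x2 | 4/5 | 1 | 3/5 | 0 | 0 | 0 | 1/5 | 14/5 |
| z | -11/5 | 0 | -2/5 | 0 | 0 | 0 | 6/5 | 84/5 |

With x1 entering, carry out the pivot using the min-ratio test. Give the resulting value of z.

49/2

Ratio test on column x1 — row 1: (74/5)/(9/5) = 74/9; row 2: 10/1 = 10; row 3: entry -12/5 ≤ 0; row 4: (14/5)/(4/5) = 7/2. Minimum is 7/2 at row 4 (x2 leaves); pivot element 4/5.
Pivot on row 4; the z-row RHS becomes 84/5 − (-11/5)·(7/2) = 49/2.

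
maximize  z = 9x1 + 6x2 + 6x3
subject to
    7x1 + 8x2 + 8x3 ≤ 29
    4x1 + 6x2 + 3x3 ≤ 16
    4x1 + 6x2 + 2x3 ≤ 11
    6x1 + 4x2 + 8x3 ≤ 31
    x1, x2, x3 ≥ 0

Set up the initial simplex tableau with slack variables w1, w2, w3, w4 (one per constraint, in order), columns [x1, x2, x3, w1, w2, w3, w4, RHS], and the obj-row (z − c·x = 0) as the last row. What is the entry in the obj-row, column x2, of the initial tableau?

The obj-row carries the negated objective coefficients: the x2 entry is -6.

-6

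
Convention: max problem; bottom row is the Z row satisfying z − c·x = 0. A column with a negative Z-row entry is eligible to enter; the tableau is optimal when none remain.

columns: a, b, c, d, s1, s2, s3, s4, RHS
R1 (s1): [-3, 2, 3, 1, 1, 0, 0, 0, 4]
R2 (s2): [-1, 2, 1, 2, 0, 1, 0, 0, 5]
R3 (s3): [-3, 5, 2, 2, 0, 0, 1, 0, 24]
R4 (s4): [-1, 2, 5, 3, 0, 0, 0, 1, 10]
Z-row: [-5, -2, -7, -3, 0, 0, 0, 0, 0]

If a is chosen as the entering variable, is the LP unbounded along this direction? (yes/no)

yes

Every constraint-row entry in column a is ≤ 0, so increasing a is unbounded.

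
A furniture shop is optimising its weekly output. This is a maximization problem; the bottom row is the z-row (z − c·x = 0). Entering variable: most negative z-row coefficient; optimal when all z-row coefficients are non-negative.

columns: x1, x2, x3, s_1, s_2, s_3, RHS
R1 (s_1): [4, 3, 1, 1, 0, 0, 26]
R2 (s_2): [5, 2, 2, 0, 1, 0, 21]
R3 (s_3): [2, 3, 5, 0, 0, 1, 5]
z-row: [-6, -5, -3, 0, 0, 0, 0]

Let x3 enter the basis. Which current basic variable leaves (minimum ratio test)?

Column x3 entries and ratios — s_1: 26/1 = 26; s_2: 21/2 = 21/2; s_3: 5/5 = 1.
Smallest ratio is 1 in the row of s_3, so s_3 leaves.

s_3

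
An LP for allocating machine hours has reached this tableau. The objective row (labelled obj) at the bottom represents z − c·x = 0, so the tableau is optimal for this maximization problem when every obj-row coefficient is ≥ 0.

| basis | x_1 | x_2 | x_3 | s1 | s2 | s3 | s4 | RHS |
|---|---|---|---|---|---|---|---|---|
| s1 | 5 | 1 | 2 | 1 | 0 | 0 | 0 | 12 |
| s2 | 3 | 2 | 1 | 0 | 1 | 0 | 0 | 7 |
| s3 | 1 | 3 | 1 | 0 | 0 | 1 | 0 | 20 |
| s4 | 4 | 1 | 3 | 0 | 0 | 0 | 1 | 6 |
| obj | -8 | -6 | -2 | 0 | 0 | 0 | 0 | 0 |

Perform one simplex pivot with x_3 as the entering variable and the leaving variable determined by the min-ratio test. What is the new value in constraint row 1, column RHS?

8

Ratio test on column x_3 — row 1: 12/2 = 6; row 2: 7/1 = 7; row 3: 20/1 = 20; row 4: 6/3 = 2. Minimum is 2 at row 4 (s4 leaves); pivot element 3.
Divide row 4 by 3; eliminate column x_3 from the other rows.
Row 1 update in column RHS: 12 − 2·2 = 8.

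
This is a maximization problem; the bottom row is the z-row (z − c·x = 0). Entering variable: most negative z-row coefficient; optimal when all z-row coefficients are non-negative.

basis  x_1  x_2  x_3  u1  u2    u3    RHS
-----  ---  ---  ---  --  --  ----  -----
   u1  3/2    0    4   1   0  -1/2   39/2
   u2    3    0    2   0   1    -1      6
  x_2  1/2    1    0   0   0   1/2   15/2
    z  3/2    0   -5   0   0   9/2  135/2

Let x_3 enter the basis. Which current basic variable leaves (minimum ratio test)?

u2

Column x_3 entries and ratios — u1: (39/2)/4 = 39/8; u2: 6/2 = 3; x_2: 0 ≤ 0, skip.
Smallest ratio is 3 in the row of u2, so u2 leaves.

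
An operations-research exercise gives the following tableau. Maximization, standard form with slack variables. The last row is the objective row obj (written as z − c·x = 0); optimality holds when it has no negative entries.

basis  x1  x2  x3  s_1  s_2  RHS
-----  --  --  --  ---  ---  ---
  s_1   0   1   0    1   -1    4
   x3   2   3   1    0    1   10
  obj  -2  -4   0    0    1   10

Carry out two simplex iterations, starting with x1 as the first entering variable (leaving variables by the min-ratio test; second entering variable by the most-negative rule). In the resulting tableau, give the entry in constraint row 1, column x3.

Ratio test on column x1 — row 1: entry 0 ≤ 0; row 2: 10/2 = 5. Minimum is 5 at row 2 (x3 leaves); pivot element 2.
Divide row 2 by 2; eliminate column x1 from the other rows.
Second iteration: most negative obj-row entry is -1 in column x2, so x2 enters.
Ratio test on column x2 — row 1: 4/1 = 4; row 2: 5/(3/2) = 10/3. Minimum is 10/3 at row 2 (x1 leaves); pivot element 3/2.
Divide row 2 by 3/2; eliminate column x2 from the other rows.
After both pivots, the entry at constraint row 1, column x3 is -1/3.

-1/3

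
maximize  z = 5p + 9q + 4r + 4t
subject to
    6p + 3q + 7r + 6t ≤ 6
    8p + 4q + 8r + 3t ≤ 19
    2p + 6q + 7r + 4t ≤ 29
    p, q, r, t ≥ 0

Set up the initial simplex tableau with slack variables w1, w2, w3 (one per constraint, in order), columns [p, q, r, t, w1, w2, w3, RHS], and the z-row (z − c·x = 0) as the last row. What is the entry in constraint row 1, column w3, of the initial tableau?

Slack w3 belongs to constraint 3; its column is the unit vector e_3, so the entry in row 1 is 0.

0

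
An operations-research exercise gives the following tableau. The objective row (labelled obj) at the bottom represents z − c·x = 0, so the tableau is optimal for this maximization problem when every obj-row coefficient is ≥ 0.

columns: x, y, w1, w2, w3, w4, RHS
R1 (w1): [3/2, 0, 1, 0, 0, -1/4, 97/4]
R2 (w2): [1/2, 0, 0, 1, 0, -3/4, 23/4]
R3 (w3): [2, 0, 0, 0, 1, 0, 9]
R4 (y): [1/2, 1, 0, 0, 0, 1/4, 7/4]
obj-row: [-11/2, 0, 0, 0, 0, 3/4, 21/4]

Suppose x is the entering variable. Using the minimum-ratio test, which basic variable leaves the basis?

Column x entries and ratios — w1: (97/4)/(3/2) = 97/6; w2: (23/4)/(1/2) = 23/2; w3: 9/2 = 9/2; y: (7/4)/(1/2) = 7/2.
Smallest ratio is 7/2 in the row of y, so y leaves.

y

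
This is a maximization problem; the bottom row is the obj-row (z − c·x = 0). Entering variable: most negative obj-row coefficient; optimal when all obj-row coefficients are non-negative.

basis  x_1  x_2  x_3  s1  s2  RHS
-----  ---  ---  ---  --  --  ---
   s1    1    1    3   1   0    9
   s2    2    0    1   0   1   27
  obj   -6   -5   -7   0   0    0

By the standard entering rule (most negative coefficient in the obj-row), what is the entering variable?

x_3

Negative obj-row entries: x_1: -6, x_2: -5, x_3: -7.
The most negative is -7 in column x_3, so x_3 enters.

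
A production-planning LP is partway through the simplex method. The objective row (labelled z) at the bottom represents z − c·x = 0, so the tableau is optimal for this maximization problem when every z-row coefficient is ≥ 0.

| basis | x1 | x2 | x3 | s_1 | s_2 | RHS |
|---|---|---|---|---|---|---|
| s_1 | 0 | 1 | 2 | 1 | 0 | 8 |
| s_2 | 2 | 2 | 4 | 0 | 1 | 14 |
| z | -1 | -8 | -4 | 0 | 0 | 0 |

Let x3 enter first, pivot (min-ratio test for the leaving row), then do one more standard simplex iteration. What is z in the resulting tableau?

Ratio test on column x3 — row 1: 8/2 = 4; row 2: 14/4 = 7/2. Minimum is 7/2 at row 2 (s_2 leaves); pivot element 4.
Pivot on row 2; the z-row RHS becomes 0 − (-4)·(7/2) = 14.
Next entering variable (most negative z-row entry -6): x2.
Ratio test on column x2 — row 1: entry 0 ≤ 0; row 2: (7/2)/(1/2) = 7. Minimum is 7 at row 2 (x3 leaves); pivot element 1/2.
After the second pivot the z-row RHS is 14 − (-6)·7 = 56.

56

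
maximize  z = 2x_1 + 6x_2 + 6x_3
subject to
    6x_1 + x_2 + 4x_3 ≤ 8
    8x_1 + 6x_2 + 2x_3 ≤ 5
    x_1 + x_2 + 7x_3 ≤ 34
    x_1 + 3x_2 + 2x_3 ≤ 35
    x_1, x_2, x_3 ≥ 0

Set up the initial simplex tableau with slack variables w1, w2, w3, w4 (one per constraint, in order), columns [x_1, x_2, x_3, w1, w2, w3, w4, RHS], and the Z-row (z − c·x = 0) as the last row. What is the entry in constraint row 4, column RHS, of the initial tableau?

35

The RHS of constraint 4 is b_4 = 35.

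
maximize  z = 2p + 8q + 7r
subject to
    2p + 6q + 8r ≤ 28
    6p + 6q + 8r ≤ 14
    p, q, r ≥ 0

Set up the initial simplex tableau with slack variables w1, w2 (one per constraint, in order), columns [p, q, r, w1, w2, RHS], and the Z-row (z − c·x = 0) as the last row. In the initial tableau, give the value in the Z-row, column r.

-7

The Z-row carries the negated objective coefficients: the r entry is -7.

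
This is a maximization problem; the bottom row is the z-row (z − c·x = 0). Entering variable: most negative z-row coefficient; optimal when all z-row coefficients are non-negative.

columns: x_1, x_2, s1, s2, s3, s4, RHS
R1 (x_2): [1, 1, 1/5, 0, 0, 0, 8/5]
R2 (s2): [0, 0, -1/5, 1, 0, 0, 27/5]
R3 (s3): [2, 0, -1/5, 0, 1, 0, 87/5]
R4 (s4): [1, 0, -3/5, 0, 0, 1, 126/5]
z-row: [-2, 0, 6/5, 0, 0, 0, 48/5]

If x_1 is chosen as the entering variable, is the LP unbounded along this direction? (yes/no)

Column x_1 has positive entries in row(s) 1, 3, 4, so the ratio test bounds it — not unbounded.

no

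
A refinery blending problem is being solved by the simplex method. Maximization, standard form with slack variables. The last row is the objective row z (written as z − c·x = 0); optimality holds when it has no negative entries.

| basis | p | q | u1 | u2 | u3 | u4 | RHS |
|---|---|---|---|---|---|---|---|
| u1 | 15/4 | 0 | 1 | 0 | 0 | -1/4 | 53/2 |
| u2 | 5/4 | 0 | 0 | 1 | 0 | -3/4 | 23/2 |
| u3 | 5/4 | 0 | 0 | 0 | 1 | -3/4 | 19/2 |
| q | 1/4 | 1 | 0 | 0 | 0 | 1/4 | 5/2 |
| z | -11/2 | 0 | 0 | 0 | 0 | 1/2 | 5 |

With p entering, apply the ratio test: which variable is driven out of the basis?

u1

Column p entries and ratios — u1: (53/2)/(15/4) = 106/15; u2: (23/2)/(5/4) = 46/5; u3: (19/2)/(5/4) = 38/5; q: (5/2)/(1/4) = 10.
Smallest ratio is 106/15 in the row of u1, so u1 leaves.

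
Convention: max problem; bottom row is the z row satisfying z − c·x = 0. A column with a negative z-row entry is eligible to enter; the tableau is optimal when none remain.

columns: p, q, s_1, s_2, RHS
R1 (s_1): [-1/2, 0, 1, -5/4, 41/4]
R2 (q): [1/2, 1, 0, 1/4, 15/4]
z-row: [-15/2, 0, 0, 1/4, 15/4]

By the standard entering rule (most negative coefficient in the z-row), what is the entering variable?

p

Negative z-row entries: p: -15/2.
The most negative is -15/2 in column p, so p enters.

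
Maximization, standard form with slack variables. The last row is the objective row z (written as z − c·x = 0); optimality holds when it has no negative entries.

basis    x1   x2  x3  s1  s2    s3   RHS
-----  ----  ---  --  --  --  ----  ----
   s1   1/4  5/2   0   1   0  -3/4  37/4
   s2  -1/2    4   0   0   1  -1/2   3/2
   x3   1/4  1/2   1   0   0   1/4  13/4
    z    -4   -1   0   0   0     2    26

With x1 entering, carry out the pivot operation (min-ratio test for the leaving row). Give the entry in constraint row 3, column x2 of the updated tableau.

2

Ratio test on column x1 — row 1: (37/4)/(1/4) = 37; row 2: entry -1/2 ≤ 0; row 3: (13/4)/(1/4) = 13. Minimum is 13 at row 3 (x3 leaves); pivot element 1/4.
Divide row 3 by 1/4; eliminate column x1 from the other rows.
In the new row 3, the x2 entry is the old entry divided by the pivot: (1/2)/(1/4) = 2.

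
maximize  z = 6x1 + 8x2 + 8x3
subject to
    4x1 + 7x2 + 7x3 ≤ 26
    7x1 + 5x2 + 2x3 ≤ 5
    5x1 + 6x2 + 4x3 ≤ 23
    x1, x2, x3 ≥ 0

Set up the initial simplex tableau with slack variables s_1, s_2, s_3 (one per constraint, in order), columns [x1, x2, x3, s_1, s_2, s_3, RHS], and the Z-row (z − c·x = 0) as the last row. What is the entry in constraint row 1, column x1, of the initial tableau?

4

Constraint 1 has coefficient 4 on x1.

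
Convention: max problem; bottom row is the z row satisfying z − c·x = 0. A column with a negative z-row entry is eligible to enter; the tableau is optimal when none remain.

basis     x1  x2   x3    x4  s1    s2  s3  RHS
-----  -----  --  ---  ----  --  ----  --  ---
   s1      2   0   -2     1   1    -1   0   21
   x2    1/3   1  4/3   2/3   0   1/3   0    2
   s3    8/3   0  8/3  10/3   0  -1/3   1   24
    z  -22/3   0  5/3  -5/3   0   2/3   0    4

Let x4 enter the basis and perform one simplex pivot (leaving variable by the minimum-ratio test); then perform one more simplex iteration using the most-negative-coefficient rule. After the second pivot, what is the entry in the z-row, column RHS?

48

Ratio test on column x4 — row 1: 21/1 = 21; row 2: 2/(2/3) = 3; row 3: 24/(10/3) = 36/5. Minimum is 3 at row 2 (x2 leaves); pivot element 2/3.
Divide row 2 by 2/3; eliminate column x4 from the other rows.
Second iteration: most negative z-row entry is -13/2 in column x1, so x1 enters.
Ratio test on column x1 — row 1: 18/(3/2) = 12; row 2: 3/(1/2) = 6; row 3: 14/1 = 14. Minimum is 6 at row 2 (x4 leaves); pivot element 1/2.
Divide row 2 by 1/2; eliminate column x1 from the other rows.
After both pivots, the entry at the z-row, column RHS is 48.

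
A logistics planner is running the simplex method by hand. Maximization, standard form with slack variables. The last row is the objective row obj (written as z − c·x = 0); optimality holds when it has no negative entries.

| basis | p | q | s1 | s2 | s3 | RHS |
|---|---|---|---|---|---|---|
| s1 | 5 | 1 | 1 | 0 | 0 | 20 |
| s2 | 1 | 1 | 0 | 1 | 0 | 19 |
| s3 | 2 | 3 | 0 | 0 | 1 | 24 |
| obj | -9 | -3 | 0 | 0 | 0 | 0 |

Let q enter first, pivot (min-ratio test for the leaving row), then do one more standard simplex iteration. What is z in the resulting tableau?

Ratio test on column q — row 1: 20/1 = 20; row 2: 19/1 = 19; row 3: 24/3 = 8. Minimum is 8 at row 3 (s3 leaves); pivot element 3.
Pivot on row 3; the obj-row RHS becomes 0 − (-3)·8 = 24.
Next entering variable (most negative obj-row entry -7): p.
Ratio test on column p — row 1: 12/(13/3) = 36/13; row 2: 11/(1/3) = 33; row 3: 8/(2/3) = 12. Minimum is 36/13 at row 1 (s1 leaves); pivot element 13/3.
After the second pivot the obj-row RHS is 24 − (-7)·(36/13) = 564/13.

564/13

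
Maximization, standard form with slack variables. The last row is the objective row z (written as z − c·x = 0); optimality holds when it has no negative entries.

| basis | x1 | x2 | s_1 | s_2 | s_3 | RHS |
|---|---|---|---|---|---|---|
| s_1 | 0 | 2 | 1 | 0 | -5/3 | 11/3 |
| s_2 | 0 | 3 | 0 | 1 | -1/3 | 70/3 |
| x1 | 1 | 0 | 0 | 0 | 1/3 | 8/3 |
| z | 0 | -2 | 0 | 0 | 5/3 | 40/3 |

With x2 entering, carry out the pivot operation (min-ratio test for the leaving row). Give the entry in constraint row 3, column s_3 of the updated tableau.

Ratio test on column x2 — row 1: (11/3)/2 = 11/6; row 2: (70/3)/3 = 70/9; row 3: entry 0 ≤ 0. Minimum is 11/6 at row 1 (s_1 leaves); pivot element 2.
Divide row 1 by 2; eliminate column x2 from the other rows.
Row 3 update in column s_3: 1/3 − 0·(-5/6) = 1/3.

1/3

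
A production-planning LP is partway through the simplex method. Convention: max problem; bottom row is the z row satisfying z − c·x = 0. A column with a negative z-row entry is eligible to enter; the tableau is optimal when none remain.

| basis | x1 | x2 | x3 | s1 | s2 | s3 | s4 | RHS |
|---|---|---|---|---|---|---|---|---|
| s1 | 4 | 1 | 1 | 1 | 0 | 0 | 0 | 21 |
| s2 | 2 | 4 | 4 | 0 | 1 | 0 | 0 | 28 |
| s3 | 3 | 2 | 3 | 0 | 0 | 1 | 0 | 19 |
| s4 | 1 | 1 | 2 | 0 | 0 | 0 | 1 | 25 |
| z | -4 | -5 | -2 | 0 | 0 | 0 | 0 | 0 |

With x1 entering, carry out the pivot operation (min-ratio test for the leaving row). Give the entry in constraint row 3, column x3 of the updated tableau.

9/4

Ratio test on column x1 — row 1: 21/4 = 21/4; row 2: 28/2 = 14; row 3: 19/3 = 19/3; row 4: 25/1 = 25. Minimum is 21/4 at row 1 (s1 leaves); pivot element 4.
Divide row 1 by 4; eliminate column x1 from the other rows.
Row 3 update in column x3: 3 − 3·(1/4) = 9/4.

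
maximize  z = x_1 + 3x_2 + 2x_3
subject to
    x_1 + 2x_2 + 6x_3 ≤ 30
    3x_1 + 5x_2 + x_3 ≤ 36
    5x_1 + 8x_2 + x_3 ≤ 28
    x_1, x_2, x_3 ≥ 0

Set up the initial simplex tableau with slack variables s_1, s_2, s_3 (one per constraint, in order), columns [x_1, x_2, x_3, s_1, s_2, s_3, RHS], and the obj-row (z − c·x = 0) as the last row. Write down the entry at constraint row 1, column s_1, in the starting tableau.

Slack s_1 belongs to constraint 1; its column is the unit vector e_1, so the entry in row 1 is 1.

1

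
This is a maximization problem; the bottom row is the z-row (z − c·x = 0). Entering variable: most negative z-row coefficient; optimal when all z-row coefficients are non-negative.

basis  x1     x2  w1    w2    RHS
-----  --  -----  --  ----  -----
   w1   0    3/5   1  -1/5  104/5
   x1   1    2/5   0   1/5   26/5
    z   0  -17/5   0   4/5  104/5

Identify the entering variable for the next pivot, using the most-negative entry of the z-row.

x2

Negative z-row entries: x2: -17/5.
The most negative is -17/5 in column x2, so x2 enters.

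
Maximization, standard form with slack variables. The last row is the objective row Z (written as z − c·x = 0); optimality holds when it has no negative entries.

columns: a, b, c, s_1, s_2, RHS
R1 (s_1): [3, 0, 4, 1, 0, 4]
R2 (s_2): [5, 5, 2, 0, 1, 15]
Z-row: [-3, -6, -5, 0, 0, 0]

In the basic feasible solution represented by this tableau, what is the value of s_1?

s_1 is basic (row 1); its value is the RHS of that row, 4.

4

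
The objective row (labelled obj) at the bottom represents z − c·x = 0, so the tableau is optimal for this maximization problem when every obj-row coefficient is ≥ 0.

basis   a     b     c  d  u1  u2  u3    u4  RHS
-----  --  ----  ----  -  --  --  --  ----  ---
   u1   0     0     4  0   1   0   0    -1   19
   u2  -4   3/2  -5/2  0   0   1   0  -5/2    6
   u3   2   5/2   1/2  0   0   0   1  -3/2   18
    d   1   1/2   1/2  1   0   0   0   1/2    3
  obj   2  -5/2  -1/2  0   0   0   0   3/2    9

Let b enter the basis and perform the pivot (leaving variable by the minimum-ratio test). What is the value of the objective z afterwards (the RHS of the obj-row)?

19

Ratio test on column b — row 1: entry 0 ≤ 0; row 2: 6/(3/2) = 4; row 3: 18/(5/2) = 36/5; row 4: 3/(1/2) = 6. Minimum is 4 at row 2 (u2 leaves); pivot element 3/2.
Pivot on row 2; the obj-row RHS becomes 9 − (-5/2)·4 = 19.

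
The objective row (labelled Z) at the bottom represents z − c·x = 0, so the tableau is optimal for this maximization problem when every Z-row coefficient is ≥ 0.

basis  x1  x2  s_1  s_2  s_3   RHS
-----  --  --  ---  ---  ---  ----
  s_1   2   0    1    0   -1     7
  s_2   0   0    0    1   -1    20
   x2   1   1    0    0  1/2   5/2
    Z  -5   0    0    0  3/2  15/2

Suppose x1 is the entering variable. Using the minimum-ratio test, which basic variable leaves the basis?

Column x1 entries and ratios — s_1: 7/2 = 7/2; s_2: 0 ≤ 0, skip; x2: (5/2)/1 = 5/2.
Smallest ratio is 5/2 in the row of x2, so x2 leaves.

x2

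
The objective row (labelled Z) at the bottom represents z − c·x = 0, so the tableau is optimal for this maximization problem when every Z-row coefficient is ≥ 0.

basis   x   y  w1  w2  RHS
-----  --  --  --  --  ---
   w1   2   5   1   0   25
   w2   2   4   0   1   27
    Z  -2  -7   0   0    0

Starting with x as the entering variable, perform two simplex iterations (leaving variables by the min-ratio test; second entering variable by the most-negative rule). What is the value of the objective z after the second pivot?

Ratio test on column x — row 1: 25/2 = 25/2; row 2: 27/2 = 27/2. Minimum is 25/2 at row 1 (w1 leaves); pivot element 2.
Pivot on row 1; the Z-row RHS becomes 0 − (-2)·(25/2) = 25.
Next entering variable (most negative Z-row entry -2): y.
Ratio test on column y — row 1: (25/2)/(5/2) = 5; row 2: entry -1 ≤ 0. Minimum is 5 at row 1 (x leaves); pivot element 5/2.
After the second pivot the Z-row RHS is 25 − (-2)·5 = 35.

35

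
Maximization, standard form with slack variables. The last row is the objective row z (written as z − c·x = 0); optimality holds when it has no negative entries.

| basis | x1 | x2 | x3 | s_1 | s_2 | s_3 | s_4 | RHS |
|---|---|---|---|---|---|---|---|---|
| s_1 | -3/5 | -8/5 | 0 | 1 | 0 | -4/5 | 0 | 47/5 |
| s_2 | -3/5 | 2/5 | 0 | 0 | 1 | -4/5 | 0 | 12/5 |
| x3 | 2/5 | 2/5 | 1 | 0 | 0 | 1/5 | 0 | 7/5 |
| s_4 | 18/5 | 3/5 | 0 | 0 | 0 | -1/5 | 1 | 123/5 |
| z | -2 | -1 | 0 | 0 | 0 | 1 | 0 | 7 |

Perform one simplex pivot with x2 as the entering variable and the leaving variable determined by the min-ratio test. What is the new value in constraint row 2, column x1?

-1

Ratio test on column x2 — row 1: entry -8/5 ≤ 0; row 2: (12/5)/(2/5) = 6; row 3: (7/5)/(2/5) = 7/2; row 4: (123/5)/(3/5) = 41. Minimum is 7/2 at row 3 (x3 leaves); pivot element 2/5.
Divide row 3 by 2/5; eliminate column x2 from the other rows.
Row 2 update in column x1: -3/5 − (2/5)·1 = -1.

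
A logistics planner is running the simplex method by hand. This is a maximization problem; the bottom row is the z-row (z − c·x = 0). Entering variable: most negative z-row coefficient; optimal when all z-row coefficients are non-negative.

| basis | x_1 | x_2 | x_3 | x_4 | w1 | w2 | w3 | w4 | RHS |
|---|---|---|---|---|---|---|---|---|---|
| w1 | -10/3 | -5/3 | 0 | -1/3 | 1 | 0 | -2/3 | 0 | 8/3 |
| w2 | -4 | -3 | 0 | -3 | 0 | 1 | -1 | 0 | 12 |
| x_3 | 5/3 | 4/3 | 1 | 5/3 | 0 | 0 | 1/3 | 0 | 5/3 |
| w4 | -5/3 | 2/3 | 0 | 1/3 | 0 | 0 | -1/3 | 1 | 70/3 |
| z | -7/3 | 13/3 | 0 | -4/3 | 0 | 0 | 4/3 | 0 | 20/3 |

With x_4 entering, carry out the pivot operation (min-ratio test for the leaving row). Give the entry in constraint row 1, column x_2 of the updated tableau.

-7/5

Ratio test on column x_4 — row 1: entry -1/3 ≤ 0; row 2: entry -3 ≤ 0; row 3: (5/3)/(5/3) = 1; row 4: (70/3)/(1/3) = 70. Minimum is 1 at row 3 (x_3 leaves); pivot element 5/3.
Divide row 3 by 5/3; eliminate column x_4 from the other rows.
Row 1 update in column x_2: -5/3 − (-1/3)·(4/5) = -7/5.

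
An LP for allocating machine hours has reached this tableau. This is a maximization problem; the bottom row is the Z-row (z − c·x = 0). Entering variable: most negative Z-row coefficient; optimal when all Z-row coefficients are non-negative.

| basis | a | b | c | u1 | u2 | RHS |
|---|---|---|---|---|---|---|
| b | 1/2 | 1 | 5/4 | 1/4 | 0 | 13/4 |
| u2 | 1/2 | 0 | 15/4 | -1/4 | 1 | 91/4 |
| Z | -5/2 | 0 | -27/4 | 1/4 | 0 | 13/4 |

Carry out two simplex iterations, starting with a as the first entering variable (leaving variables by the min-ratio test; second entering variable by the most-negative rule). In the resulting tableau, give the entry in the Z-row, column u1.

Ratio test on column a — row 1: (13/4)/(1/2) = 13/2; row 2: (91/4)/(1/2) = 91/2. Minimum is 13/2 at row 1 (b leaves); pivot element 1/2.
Divide row 1 by 1/2; eliminate column a from the other rows.
Second iteration: most negative Z-row entry is -1/2 in column c, so c enters.
Ratio test on column c — row 1: (13/2)/(5/2) = 13/5; row 2: (39/2)/(5/2) = 39/5. Minimum is 13/5 at row 1 (a leaves); pivot element 5/2.
Divide row 1 by 5/2; eliminate column c from the other rows.
After both pivots, the entry at the Z-row, column u1 is 8/5.

8/5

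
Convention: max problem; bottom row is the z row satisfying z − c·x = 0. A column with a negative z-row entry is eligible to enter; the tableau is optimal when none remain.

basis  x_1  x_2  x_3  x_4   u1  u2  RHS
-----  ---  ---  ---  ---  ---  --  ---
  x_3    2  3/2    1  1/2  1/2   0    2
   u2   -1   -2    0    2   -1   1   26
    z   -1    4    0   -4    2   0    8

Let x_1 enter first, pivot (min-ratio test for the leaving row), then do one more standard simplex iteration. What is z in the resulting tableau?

Ratio test on column x_1 — row 1: 2/2 = 1; row 2: entry -1 ≤ 0. Minimum is 1 at row 1 (x_3 leaves); pivot element 2.
Pivot on row 1; the z-row RHS becomes 8 − (-1)·1 = 9.
Next entering variable (most negative z-row entry -15/4): x_4.
Ratio test on column x_4 — row 1: 1/(1/4) = 4; row 2: 27/(9/4) = 12. Minimum is 4 at row 1 (x_1 leaves); pivot element 1/4.
After the second pivot the z-row RHS is 9 − (-15/4)·4 = 24.

24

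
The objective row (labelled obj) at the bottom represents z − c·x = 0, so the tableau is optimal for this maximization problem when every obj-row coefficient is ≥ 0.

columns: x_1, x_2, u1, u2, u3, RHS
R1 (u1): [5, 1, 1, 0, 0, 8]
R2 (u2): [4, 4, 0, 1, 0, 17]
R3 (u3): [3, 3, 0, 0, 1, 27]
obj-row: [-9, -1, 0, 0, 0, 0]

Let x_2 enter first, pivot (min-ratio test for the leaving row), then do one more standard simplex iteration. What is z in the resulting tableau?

47/4

Ratio test on column x_2 — row 1: 8/1 = 8; row 2: 17/4 = 17/4; row 3: 27/3 = 9. Minimum is 17/4 at row 2 (u2 leaves); pivot element 4.
Pivot on row 2; the obj-row RHS becomes 0 − (-1)·(17/4) = 17/4.
Next entering variable (most negative obj-row entry -8): x_1.
Ratio test on column x_1 — row 1: (15/4)/4 = 15/16; row 2: (17/4)/1 = 17/4; row 3: entry 0 ≤ 0. Minimum is 15/16 at row 1 (u1 leaves); pivot element 4.
After the second pivot the obj-row RHS is 17/4 − (-8)·(15/16) = 47/4.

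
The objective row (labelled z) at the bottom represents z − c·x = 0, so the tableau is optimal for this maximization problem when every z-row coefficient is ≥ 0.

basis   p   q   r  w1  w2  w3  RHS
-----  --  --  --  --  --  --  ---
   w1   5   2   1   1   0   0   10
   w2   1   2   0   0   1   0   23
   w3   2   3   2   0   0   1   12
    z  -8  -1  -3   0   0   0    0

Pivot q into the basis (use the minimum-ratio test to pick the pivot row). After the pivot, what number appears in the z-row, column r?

Ratio test on column q — row 1: 10/2 = 5; row 2: 23/2 = 23/2; row 3: 12/3 = 4. Minimum is 4 at row 3 (w3 leaves); pivot element 3.
Divide row 3 by 3; eliminate column q from the other rows.
z-row update in column r: -3 − (-1)·(2/3) = -7/3.

-7/3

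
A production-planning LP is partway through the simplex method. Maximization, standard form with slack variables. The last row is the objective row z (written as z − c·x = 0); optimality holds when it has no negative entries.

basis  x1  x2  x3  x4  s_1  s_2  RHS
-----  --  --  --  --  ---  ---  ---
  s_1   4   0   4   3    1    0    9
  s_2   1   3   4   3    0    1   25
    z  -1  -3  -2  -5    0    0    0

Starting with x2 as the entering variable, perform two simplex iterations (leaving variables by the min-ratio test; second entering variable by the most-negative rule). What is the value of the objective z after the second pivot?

31

Ratio test on column x2 — row 1: entry 0 ≤ 0; row 2: 25/3 = 25/3. Minimum is 25/3 at row 2 (s_2 leaves); pivot element 3.
Pivot on row 2; the z-row RHS becomes 0 − (-3)·(25/3) = 25.
Next entering variable (most negative z-row entry -2): x4.
Ratio test on column x4 — row 1: 9/3 = 3; row 2: (25/3)/1 = 25/3. Minimum is 3 at row 1 (s_1 leaves); pivot element 3.
After the second pivot the z-row RHS is 25 − (-2)·3 = 31.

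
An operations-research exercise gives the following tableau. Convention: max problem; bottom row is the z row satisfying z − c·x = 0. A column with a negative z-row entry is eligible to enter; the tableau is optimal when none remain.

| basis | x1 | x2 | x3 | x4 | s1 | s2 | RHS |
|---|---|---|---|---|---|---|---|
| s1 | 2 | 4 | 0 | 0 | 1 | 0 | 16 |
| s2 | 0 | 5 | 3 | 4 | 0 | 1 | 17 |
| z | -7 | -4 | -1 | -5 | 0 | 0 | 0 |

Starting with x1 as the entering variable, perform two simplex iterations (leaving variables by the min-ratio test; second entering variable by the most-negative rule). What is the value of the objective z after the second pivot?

Ratio test on column x1 — row 1: 16/2 = 8; row 2: entry 0 ≤ 0. Minimum is 8 at row 1 (s1 leaves); pivot element 2.
Pivot on row 1; the z-row RHS becomes 0 − (-7)·8 = 56.
Next entering variable (most negative z-row entry -5): x4.
Ratio test on column x4 — row 1: entry 0 ≤ 0; row 2: 17/4 = 17/4. Minimum is 17/4 at row 2 (s2 leaves); pivot element 4.
After the second pivot the z-row RHS is 56 − (-5)·(17/4) = 309/4.

309/4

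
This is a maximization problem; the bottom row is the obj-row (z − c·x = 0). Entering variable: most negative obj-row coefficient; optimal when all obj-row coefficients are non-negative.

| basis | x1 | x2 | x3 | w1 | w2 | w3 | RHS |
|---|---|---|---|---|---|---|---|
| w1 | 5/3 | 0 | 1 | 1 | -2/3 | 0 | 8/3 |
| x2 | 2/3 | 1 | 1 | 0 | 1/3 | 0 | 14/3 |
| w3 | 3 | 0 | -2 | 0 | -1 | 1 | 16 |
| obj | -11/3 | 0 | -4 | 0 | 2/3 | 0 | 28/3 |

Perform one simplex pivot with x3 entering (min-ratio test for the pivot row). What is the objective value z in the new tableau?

Ratio test on column x3 — row 1: (8/3)/1 = 8/3; row 2: (14/3)/1 = 14/3; row 3: entry -2 ≤ 0. Minimum is 8/3 at row 1 (w1 leaves); pivot element 1.
Pivot on row 1; the obj-row RHS becomes 28/3 − (-4)·(8/3) = 20.

20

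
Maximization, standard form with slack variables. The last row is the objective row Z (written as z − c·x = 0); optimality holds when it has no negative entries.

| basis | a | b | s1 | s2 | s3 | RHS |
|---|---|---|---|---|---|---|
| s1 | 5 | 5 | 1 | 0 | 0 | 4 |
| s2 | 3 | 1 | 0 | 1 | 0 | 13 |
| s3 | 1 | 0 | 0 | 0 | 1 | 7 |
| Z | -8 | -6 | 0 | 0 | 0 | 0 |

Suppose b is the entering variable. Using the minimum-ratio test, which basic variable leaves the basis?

Column b entries and ratios — s1: 4/5 = 4/5; s2: 13/1 = 13; s3: 0 ≤ 0, skip.
Smallest ratio is 4/5 in the row of s1, so s1 leaves.

s1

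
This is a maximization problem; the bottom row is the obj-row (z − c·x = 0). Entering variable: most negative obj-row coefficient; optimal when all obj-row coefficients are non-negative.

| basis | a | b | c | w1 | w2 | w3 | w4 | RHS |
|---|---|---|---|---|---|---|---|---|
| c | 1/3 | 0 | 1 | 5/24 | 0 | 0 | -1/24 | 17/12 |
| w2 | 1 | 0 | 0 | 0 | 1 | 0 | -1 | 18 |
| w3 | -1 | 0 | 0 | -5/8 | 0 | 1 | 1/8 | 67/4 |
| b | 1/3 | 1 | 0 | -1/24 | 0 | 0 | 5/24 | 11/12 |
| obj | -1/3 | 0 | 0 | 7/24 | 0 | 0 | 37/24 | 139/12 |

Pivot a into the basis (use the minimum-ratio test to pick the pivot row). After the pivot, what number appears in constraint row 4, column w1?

-1/8

Ratio test on column a — row 1: (17/12)/(1/3) = 17/4; row 2: 18/1 = 18; row 3: entry -1 ≤ 0; row 4: (11/12)/(1/3) = 11/4. Minimum is 11/4 at row 4 (b leaves); pivot element 1/3.
Divide row 4 by 1/3; eliminate column a from the other rows.
In the new row 4, the w1 entry is the old entry divided by the pivot: (-1/24)/(1/3) = -1/8.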